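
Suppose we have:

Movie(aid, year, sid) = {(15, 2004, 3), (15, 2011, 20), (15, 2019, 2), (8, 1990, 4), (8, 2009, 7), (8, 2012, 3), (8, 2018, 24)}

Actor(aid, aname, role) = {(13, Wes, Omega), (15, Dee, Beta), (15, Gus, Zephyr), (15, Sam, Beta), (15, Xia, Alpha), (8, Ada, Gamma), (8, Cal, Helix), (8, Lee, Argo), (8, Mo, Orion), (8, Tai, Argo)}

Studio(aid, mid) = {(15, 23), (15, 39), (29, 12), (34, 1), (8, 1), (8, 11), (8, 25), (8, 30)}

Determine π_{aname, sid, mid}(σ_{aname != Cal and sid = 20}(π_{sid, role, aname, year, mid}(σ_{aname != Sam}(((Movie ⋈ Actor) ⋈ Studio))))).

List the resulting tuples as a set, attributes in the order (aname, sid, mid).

{(Dee, 20, 23), (Dee, 20, 39), (Gus, 20, 23), (Gus, 20, 39), (Xia, 20, 23), (Xia, 20, 39)}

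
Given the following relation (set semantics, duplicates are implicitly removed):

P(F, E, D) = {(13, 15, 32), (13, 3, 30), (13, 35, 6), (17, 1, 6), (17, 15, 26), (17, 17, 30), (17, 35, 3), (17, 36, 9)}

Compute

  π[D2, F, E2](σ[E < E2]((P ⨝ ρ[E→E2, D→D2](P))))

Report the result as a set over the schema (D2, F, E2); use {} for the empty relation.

{(26, 17, 15), (3, 17, 35), (30, 17, 17), (32, 13, 15), (6, 13, 35), (9, 17, 36)}

ρ[E→E2, D→D2]: schema becomes (F, E2, D2); tuples unchanged.
Joining P and ρ[E→E2, D→D2](P) on F yields {(13, 15, 32, 15, 32), (13, 15, 32, 3, 30), (13, 15, 32, 35, 6), (13, 3, 30, 15, 32), (13, 3, 30, 3, 30), (13, 3, 30, 35, 6), (13, 35, 6, 15, 32), (13, 35, 6, 3, 30), (13, 35, 6, 35, 6), (17, 1, 6, 1, 6), (17, 1, 6, 15, 26), (17, 1, 6, 17, 30), (17, 1, 6, 35, 3), (17, 1, 6, 36, 9), (17, 15, 26, 1, 6), (17, 15, 26, 15, 26), (17, 15, 26, 17, 30), (17, 15, 26, 35, 3), (17, 15, 26, 36, 9), (17, 17, 30, 1, 6), (17, 17, 30, 15, 26), (17, 17, 30, 17, 30), (17, 17, 30, 35, 3), (17, 17, 30, 36, 9), (17, 35, 3, 1, 6), (17, 35, 3, 15, 26), (17, 35, 3, 17, 30), (17, 35, 3, 35, 3), (17, 35, 3, 36, 9), (17, 36, 9, 1, 6), (17, 36, 9, 15, 26), (17, 36, 9, 17, 30), (17, 36, 9, 35, 3), (17, 36, 9, 36, 9)}.
σ[E < E2]: keep tuples satisfying E < E2 → {(13, 15, 32, 35, 6), (13, 3, 30, 15, 32), (13, 3, 30, 35, 6), (17, 1, 6, 15, 26), (17, 1, 6, 17, 30), (17, 1, 6, 35, 3), (17, 1, 6, 36, 9), (17, 15, 26, 17, 30), (17, 15, 26, 35, 3), (17, 15, 26, 36, 9), (17, 17, 30, 35, 3), (17, 17, 30, 36, 9), (17, 35, 3, 36, 9)}
π_{D2, F, E2} gives {(26, 17, 15), (3, 17, 35), (30, 17, 17), (32, 13, 15), (6, 13, 35), (9, 17, 36)} (7 duplicate(s) eliminated).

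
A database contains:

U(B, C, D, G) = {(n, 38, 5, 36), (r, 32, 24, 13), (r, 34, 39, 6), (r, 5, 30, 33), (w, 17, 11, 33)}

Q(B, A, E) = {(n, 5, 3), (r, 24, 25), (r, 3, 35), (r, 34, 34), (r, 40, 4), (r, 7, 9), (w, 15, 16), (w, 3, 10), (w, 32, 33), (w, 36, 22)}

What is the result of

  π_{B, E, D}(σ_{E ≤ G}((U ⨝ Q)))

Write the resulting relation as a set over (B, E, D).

{(n, 3, 5), (r, 25, 30), (r, 4, 24), (r, 4, 30), (r, 4, 39), (r, 9, 24), (r, 9, 30), (w, 10, 11), (w, 16, 11), (w, 22, 11), (w, 33, 11)}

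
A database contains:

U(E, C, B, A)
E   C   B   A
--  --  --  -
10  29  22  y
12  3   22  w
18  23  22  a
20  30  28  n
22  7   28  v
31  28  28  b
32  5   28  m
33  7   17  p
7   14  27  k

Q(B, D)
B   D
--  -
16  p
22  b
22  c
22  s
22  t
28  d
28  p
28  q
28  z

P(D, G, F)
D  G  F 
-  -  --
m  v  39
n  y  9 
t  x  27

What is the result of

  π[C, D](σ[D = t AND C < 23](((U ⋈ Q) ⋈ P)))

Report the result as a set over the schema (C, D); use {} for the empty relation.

Joining U and Q on B yields {(10, 29, 22, y, b), (10, 29, 22, y, c), (10, 29, 22, y, s), (10, 29, 22, y, t), (12, 3, 22, w, b), (12, 3, 22, w, c), (12, 3, 22, w, s), (12, 3, 22, w, t), (18, 23, 22, a, b), (18, 23, 22, a, c), (18, 23, 22, a, s), (18, 23, 22, a, t), (20, 30, 28, n, d), (20, 30, 28, n, p), (20, 30, 28, n, q), (20, 30, 28, n, z), (22, 7, 28, v, d), (22, 7, 28, v, p), (22, 7, 28, v, q), (22, 7, 28, v, z), (31, 28, 28, b, d), (31, 28, 28, b, p), (31, 28, 28, b, q), (31, 28, 28, b, z), (32, 5, 28, m, d), (32, 5, 28, m, p), (32, 5, 28, m, q), (32, 5, 28, m, z)}.
Joining (U ⋈ Q) and P on D yields {(10, 29, 22, y, t, x, 27), (12, 3, 22, w, t, x, 27), (18, 23, 22, a, t, x, 27)}.
Filtering on D = t AND C < 23 leaves {(12, 3, 22, w, t, x, 27)}.
π_{C, D} gives {(3, t)}.

{(3, t)}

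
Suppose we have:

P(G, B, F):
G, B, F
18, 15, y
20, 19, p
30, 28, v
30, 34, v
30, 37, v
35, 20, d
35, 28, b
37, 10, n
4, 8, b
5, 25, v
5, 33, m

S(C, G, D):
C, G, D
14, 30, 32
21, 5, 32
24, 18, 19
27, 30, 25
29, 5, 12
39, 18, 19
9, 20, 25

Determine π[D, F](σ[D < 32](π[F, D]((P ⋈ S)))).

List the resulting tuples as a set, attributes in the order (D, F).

Natural join on G: {(18, 15, y, 24, 19), (18, 15, y, 39, 19), (20, 19, p, 9, 25), (30, 28, v, 14, 32), (30, 28, v, 27, 25), (30, 34, v, 14, 32), (30, 34, v, 27, 25), (30, 37, v, 14, 32), (30, 37, v, 27, 25), (5, 25, v, 21, 32), (5, 25, v, 29, 12), (5, 33, m, 21, 32), (5, 33, m, 29, 12)}
π_{F, D} gives {(m, 12), (m, 32), (p, 25), (v, 12), (v, 25), (v, 32), (y, 19)} (6 duplicate(s) eliminated).
Apply σ_{D < 32}; surviving tuples: {(m, 12), (p, 25), (v, 12), (v, 25), (y, 19)}
π_{D, F} gives {(12, m), (12, v), (19, y), (25, p), (25, v)}.

{(12, m), (12, v), (19, y), (25, p), (25, v)}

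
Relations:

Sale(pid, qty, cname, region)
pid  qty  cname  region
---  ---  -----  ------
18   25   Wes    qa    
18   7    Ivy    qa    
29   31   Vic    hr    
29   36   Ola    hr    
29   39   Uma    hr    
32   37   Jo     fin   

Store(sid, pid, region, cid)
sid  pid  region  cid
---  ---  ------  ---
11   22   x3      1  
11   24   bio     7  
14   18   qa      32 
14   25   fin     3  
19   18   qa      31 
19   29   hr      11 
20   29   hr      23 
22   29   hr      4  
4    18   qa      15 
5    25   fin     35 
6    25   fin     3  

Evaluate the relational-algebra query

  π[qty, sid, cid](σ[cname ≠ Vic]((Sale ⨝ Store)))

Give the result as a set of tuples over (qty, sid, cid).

Sale ⋈ Store (natural join on pid, region): {(18, 25, Wes, qa, 14, 32), (18, 25, Wes, qa, 19, 31), (18, 25, Wes, qa, 4, 15), (18, 7, Ivy, qa, 14, 32), (18, 7, Ivy, qa, 19, 31), (18, 7, Ivy, qa, 4, 15), (29, 31, Vic, hr, 19, 11), (29, 31, Vic, hr, 20, 23), (29, 31, Vic, hr, 22, 4), (29, 36, Ola, hr, 19, 11), (29, 36, Ola, hr, 20, 23), (29, 36, Ola, hr, 22, 4), (29, 39, Uma, hr, 19, 11), (29, 39, Uma, hr, 20, 23), (29, 39, Uma, hr, 22, 4)}
Filtering on cname ≠ Vic leaves {(18, 25, Wes, qa, 14, 32), (18, 25, Wes, qa, 19, 31), (18, 25, Wes, qa, 4, 15), (18, 7, Ivy, qa, 14, 32), (18, 7, Ivy, qa, 19, 31), (18, 7, Ivy, qa, 4, 15), (29, 36, Ola, hr, 19, 11), (29, 36, Ola, hr, 20, 23), (29, 36, Ola, hr, 22, 4), (29, 39, Uma, hr, 19, 11), (29, 39, Uma, hr, 20, 23), (29, 39, Uma, hr, 22, 4)}.
Projecting to qty, sid, cid: {(25, 14, 32), (25, 19, 31), (25, 4, 15), (36, 19, 11), (36, 20, 23), (36, 22, 4), (39, 19, 11), (39, 20, 23), (39, 22, 4), (7, 14, 32), (7, 19, 31), (7, 4, 15)}

{(25, 14, 32), (25, 19, 31), (25, 4, 15), (36, 19, 11), (36, 20, 23), (36, 22, 4), (39, 19, 11), (39, 20, 23), (39, 22, 4), (7, 14, 32), (7, 19, 31), (7, 4, 15)}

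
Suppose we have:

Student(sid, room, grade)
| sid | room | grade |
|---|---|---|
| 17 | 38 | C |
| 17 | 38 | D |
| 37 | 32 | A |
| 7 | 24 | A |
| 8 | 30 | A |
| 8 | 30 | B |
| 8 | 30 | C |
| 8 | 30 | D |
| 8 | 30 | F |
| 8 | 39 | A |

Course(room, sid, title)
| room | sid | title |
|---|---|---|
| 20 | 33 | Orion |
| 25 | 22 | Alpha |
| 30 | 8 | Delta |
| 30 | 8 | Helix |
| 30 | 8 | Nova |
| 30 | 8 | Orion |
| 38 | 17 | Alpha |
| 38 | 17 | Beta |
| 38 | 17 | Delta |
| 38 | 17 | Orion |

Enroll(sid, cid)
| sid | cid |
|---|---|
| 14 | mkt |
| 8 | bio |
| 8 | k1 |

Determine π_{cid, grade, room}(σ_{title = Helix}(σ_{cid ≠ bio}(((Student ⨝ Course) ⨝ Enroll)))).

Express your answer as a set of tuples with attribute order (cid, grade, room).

{(k1, A, 30), (k1, B, 30), (k1, C, 30), (k1, D, 30), (k1, F, 30)}

Joining Student and Course on sid, room yields {(17, 38, C, Alpha), (17, 38, C, Beta), (17, 38, C, Delta), (17, 38, C, Orion), (17, 38, D, Alpha), (17, 38, D, Beta), (17, 38, D, Delta), (17, 38, D, Orion), (8, 30, A, Delta), (8, 30, A, Helix), (8, 30, A, Nova), (8, 30, A, Orion), (8, 30, B, Delta), (8, 30, B, Helix), (8, 30, B, Nova), (8, 30, B, Orion), (8, 30, C, Delta), (8, 30, C, Helix), (8, 30, C, Nova), (8, 30, C, Orion), (8, 30, D, Delta), (8, 30, D, Helix), (8, 30, D, Nova), (8, 30, D, Orion), (8, 30, F, Delta), (8, 30, F, Helix), (8, 30, F, Nova), (8, 30, F, Orion)}.
Joining (Student ⨝ Course) and Enroll on sid yields {(8, 30, A, Delta, bio), (8, 30, A, Delta, k1), (8, 30, A, Helix, bio), (8, 30, A, Helix, k1), (8, 30, A, Nova, bio), (8, 30, A, Nova, k1), (8, 30, A, Orion, bio), (8, 30, A, Orion, k1), (8, 30, B, Delta, bio), (8, 30, B, Delta, k1), (8, 30, B, Helix, bio), (8, 30, B, Helix, k1), (8, 30, B, Nova, bio), (8, 30, B, Nova, k1), (8, 30, B, Orion, bio), (8, 30, B, Orion, k1), (8, 30, C, Delta, bio), (8, 30, C, Delta, k1), (8, 30, C, Helix, bio), (8, 30, C, Helix, k1), (8, 30, C, Nova, bio), (8, 30, C, Nova, k1), (8, 30, C, Orion, bio), (8, 30, C, Orion, k1), (8, 30, D, Delta, bio), (8, 30, D, Delta, k1), (8, 30, D, Helix, bio), (8, 30, D, Helix, k1), (8, 30, D, Nova, bio), (8, 30, D, Nova, k1), (8, 30, D, Orion, bio), (8, 30, D, Orion, k1), (8, 30, F, Delta, bio), (8, 30, F, Delta, k1), (8, 30, F, Helix, bio), (8, 30, F, Helix, k1), (8, 30, F, Nova, bio), (8, 30, F, Nova, k1), (8, 30, F, Orion, bio), (8, 30, F, Orion, k1)}.
Apply σ_{cid ≠ bio}; surviving tuples: {(8, 30, A, Delta, k1), (8, 30, A, Helix, k1), (8, 30, A, Nova, k1), (8, 30, A, Orion, k1), (8, 30, B, Delta, k1), (8, 30, B, Helix, k1), (8, 30, B, Nova, k1), (8, 30, B, Orion, k1), (8, 30, C, Delta, k1), (8, 30, C, Helix, k1), (8, 30, C, Nova, k1), (8, 30, C, Orion, k1), (8, 30, D, Delta, k1), (8, 30, D, Helix, k1), (8, 30, D, Nova, k1), (8, 30, D, Orion, k1), (8, 30, F, Delta, k1), (8, 30, F, Helix, k1), (8, 30, F, Nova, k1), (8, 30, F, Orion, k1)}
Apply σ_{title = Helix}; surviving tuples: {(8, 30, A, Helix, k1), (8, 30, B, Helix, k1), (8, 30, C, Helix, k1), (8, 30, D, Helix, k1), (8, 30, F, Helix, k1)}
Keep only column(s) cid, grade, room: {(k1, A, 30), (k1, B, 30), (k1, C, 30), (k1, D, 30), (k1, F, 30)}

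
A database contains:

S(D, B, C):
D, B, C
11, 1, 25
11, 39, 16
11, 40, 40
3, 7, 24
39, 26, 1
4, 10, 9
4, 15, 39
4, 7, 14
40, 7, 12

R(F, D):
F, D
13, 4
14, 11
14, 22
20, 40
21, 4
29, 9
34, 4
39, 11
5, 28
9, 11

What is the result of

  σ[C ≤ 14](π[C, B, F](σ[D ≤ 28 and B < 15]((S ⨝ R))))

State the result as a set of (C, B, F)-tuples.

{(14, 7, 13), (14, 7, 21), (14, 7, 34), (9, 10, 13), (9, 10, 21), (9, 10, 34)}

Joining S and R on D yields {(11, 1, 25, 14), (11, 1, 25, 39), (11, 1, 25, 9), (11, 39, 16, 14), (11, 39, 16, 39), (11, 39, 16, 9), (11, 40, 40, 14), (11, 40, 40, 39), (11, 40, 40, 9), (4, 10, 9, 13), (4, 10, 9, 21), (4, 10, 9, 34), (4, 15, 39, 13), (4, 15, 39, 21), (4, 15, 39, 34), (4, 7, 14, 13), (4, 7, 14, 21), (4, 7, 14, 34), (40, 7, 12, 20)}.
Filtering on D ≤ 28 and B < 15 leaves {(11, 1, 25, 14), (11, 1, 25, 39), (11, 1, 25, 9), (4, 10, 9, 13), (4, 10, 9, 21), (4, 10, 9, 34), (4, 7, 14, 13), (4, 7, 14, 21), (4, 7, 14, 34)}.
π[C, B, F]: project onto (C, B, F) → {(14, 7, 13), (14, 7, 21), (14, 7, 34), (25, 1, 14), (25, 1, 39), (25, 1, 9), (9, 10, 13), (9, 10, 21), (9, 10, 34)}
Filtering on C ≤ 14 leaves {(14, 7, 13), (14, 7, 21), (14, 7, 34), (9, 10, 13), (9, 10, 21), (9, 10, 34)}.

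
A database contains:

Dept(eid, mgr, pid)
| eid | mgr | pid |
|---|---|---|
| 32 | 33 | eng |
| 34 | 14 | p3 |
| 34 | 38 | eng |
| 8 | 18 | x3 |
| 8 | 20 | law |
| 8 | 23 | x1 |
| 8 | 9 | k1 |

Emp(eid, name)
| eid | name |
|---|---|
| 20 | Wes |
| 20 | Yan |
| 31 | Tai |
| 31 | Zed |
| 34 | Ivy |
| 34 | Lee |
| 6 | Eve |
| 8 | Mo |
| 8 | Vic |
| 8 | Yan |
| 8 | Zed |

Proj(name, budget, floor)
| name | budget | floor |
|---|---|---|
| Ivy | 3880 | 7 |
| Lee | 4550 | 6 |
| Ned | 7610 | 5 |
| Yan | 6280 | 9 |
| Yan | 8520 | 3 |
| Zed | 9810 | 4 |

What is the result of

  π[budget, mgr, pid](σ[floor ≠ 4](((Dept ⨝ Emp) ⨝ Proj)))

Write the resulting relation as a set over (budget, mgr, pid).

{(3880, 14, p3), (3880, 38, eng), (4550, 14, p3), (4550, 38, eng), (6280, 18, x3), (6280, 20, law), (6280, 23, x1), (6280, 9, k1), (8520, 18, x3), (8520, 20, law), (8520, 23, x1), (8520, 9, k1)}

Joining Dept and Emp on eid yields {(34, 14, p3, Ivy), (34, 14, p3, Lee), (34, 38, eng, Ivy), (34, 38, eng, Lee), (8, 18, x3, Mo), (8, 18, x3, Vic), (8, 18, x3, Yan), (8, 18, x3, Zed), (8, 20, law, Mo), (8, 20, law, Vic), (8, 20, law, Yan), (8, 20, law, Zed), (8, 23, x1, Mo), (8, 23, x1, Vic), (8, 23, x1, Yan), (8, 23, x1, Zed), (8, 9, k1, Mo), (8, 9, k1, Vic), (8, 9, k1, Yan), (8, 9, k1, Zed)}.
Joining (Dept ⨝ Emp) and Proj on name yields {(34, 14, p3, Ivy, 3880, 7), (34, 14, p3, Lee, 4550, 6), (34, 38, eng, Ivy, 3880, 7), (34, 38, eng, Lee, 4550, 6), (8, 18, x3, Yan, 6280, 9), (8, 18, x3, Yan, 8520, 3), (8, 18, x3, Zed, 9810, 4), (8, 20, law, Yan, 6280, 9), (8, 20, law, Yan, 8520, 3), (8, 20, law, Zed, 9810, 4), (8, 23, x1, Yan, 6280, 9), (8, 23, x1, Yan, 8520, 3), (8, 23, x1, Zed, 9810, 4), (8, 9, k1, Yan, 6280, 9), (8, 9, k1, Yan, 8520, 3), (8, 9, k1, Zed, 9810, 4)}.
Filtering on floor ≠ 4 leaves {(34, 14, p3, Ivy, 3880, 7), (34, 14, p3, Lee, 4550, 6), (34, 38, eng, Ivy, 3880, 7), (34, 38, eng, Lee, 4550, 6), (8, 18, x3, Yan, 6280, 9), (8, 18, x3, Yan, 8520, 3), (8, 20, law, Yan, 6280, 9), (8, 20, law, Yan, 8520, 3), (8, 23, x1, Yan, 6280, 9), (8, 23, x1, Yan, 8520, 3), (8, 9, k1, Yan, 6280, 9), (8, 9, k1, Yan, 8520, 3)}.
π_{budget, mgr, pid} gives {(3880, 14, p3), (3880, 38, eng), (4550, 14, p3), (4550, 38, eng), (6280, 18, x3), (6280, 20, law), (6280, 23, x1), (6280, 9, k1), (8520, 18, x3), (8520, 20, law), (8520, 23, x1), (8520, 9, k1)}.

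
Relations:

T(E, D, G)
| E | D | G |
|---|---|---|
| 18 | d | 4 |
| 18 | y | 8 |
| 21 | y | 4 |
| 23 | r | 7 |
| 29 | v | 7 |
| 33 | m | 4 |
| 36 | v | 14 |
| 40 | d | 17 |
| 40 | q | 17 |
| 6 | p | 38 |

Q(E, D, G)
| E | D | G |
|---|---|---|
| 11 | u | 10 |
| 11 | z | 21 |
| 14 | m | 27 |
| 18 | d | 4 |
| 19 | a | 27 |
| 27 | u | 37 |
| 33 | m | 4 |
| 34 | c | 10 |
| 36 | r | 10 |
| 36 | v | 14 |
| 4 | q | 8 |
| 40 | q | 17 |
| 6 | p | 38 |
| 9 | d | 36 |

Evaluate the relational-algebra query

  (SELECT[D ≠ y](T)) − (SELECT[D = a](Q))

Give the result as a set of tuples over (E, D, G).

{(18, d, 4), (23, r, 7), (29, v, 7), (33, m, 4), (36, v, 14), (40, d, 17), (40, q, 17), (6, p, 38)}

Selection D ≠ y: {(18, d, 4), (23, r, 7), (29, v, 7), (33, m, 4), (36, v, 14), (40, d, 17), (40, q, 17), (6, p, 38)}
Selection D = a: {(19, a, 27)}
Set difference of the two operands is {(18, d, 4), (23, r, 7), (29, v, 7), (33, m, 4), (36, v, 14), (40, d, 17), (40, q, 17), (6, p, 38)}.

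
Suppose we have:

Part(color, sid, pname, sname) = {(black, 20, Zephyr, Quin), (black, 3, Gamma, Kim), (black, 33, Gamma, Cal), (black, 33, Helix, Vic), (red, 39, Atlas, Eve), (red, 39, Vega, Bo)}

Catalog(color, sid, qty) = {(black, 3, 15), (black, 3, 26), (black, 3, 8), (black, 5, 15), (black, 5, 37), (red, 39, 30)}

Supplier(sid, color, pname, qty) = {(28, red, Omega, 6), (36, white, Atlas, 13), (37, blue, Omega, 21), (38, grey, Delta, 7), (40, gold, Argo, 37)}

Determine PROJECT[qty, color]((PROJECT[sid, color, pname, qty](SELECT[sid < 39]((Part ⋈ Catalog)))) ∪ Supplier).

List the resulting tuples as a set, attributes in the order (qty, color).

{(13, white), (15, black), (21, blue), (26, black), (37, gold), (6, red), (7, grey), (8, black)}

Natural join on color, sid: {(black, 3, Gamma, Kim, 15), (black, 3, Gamma, Kim, 26), (black, 3, Gamma, Kim, 8), (red, 39, Atlas, Eve, 30), (red, 39, Vega, Bo, 30)}
Selection sid < 39: {(black, 3, Gamma, Kim, 15), (black, 3, Gamma, Kim, 26), (black, 3, Gamma, Kim, 8)}
Projecting to sid, color, pname, qty: {(3, black, Gamma, 15), (3, black, Gamma, 26), (3, black, Gamma, 8)}
Set union of the two operands is {(28, red, Omega, 6), (3, black, Gamma, 15), (3, black, Gamma, 26), (3, black, Gamma, 8), (36, white, Atlas, 13), (37, blue, Omega, 21), (38, grey, Delta, 7), (40, gold, Argo, 37)}.
Projecting to qty, color: {(13, white), (15, black), (21, blue), (26, black), (37, gold), (6, red), (7, grey), (8, black)}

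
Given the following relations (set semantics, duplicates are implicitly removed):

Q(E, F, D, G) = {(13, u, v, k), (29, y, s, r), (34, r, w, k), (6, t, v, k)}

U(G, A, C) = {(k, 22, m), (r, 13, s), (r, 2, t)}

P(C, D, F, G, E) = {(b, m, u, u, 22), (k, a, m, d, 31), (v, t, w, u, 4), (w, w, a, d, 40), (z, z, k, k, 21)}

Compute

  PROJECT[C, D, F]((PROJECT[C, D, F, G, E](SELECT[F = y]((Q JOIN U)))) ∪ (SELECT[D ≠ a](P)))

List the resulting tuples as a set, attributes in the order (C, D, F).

{(b, m, u), (s, s, y), (t, s, y), (v, t, w), (w, w, a), (z, z, k)}

Natural join on G: {(13, u, v, k, 22, m), (29, y, s, r, 13, s), (29, y, s, r, 2, t), (34, r, w, k, 22, m), (6, t, v, k, 22, m)}
Selection F = y: {(29, y, s, r, 13, s), (29, y, s, r, 2, t)}
π_{C, D, F, G, E} gives {(s, s, y, r, 29), (t, s, y, r, 29)}.
Selection D ≠ a: {(b, m, u, u, 22), (v, t, w, u, 4), (w, w, a, d, 40), (z, z, k, k, 21)}
Set union of the two operands is {(b, m, u, u, 22), (s, s, y, r, 29), (t, s, y, r, 29), (v, t, w, u, 4), (w, w, a, d, 40), (z, z, k, k, 21)}.
π_{C, D, F} gives {(b, m, u), (s, s, y), (t, s, y), (v, t, w), (w, w, a), (z, z, k)}.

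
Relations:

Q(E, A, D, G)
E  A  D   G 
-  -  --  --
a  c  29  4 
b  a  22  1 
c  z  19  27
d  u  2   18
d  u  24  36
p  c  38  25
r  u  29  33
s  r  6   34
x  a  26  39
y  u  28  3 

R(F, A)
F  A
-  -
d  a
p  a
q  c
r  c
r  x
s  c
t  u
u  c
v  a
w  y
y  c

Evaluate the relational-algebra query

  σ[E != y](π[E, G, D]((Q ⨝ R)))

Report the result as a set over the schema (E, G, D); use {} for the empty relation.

{(a, 4, 29), (b, 1, 22), (d, 18, 2), (d, 36, 24), (p, 25, 38), (r, 33, 29), (x, 39, 26)}

Q ⋈ R (natural join on A): {(a, c, 29, 4, q), (a, c, 29, 4, r), (a, c, 29, 4, s), (a, c, 29, 4, u), (a, c, 29, 4, y), (b, a, 22, 1, d), (b, a, 22, 1, p), (b, a, 22, 1, v), (d, u, 2, 18, t), (d, u, 24, 36, t), (p, c, 38, 25, q), (p, c, 38, 25, r), (p, c, 38, 25, s), (p, c, 38, 25, u), (p, c, 38, 25, y), (r, u, 29, 33, t), (x, a, 26, 39, d), (x, a, 26, 39, p), (x, a, 26, 39, v), (y, u, 28, 3, t)}
Keep only column(s) E, G, D (12 duplicate(s) eliminated): {(a, 4, 29), (b, 1, 22), (d, 18, 2), (d, 36, 24), (p, 25, 38), (r, 33, 29), (x, 39, 26), (y, 3, 28)}
Apply σ_{E != y}; surviving tuples: {(a, 4, 29), (b, 1, 22), (d, 18, 2), (d, 36, 24), (p, 25, 38), (r, 33, 29), (x, 39, 26)}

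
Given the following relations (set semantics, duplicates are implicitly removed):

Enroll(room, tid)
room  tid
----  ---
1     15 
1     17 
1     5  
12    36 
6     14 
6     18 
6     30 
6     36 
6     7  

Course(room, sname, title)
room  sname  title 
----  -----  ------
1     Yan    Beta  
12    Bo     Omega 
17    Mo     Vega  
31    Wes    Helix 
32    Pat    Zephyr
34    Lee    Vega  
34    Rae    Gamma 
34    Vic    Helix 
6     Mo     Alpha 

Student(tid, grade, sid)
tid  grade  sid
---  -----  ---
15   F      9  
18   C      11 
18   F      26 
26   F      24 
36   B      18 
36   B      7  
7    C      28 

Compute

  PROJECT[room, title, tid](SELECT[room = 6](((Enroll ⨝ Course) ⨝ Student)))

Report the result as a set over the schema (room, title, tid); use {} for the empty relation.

Natural join on room: {(1, 15, Yan, Beta), (1, 17, Yan, Beta), (1, 5, Yan, Beta), (12, 36, Bo, Omega), (6, 14, Mo, Alpha), (6, 18, Mo, Alpha), (6, 30, Mo, Alpha), (6, 36, Mo, Alpha), (6, 7, Mo, Alpha)}
Natural join on tid: {(1, 15, Yan, Beta, F, 9), (12, 36, Bo, Omega, B, 18), (12, 36, Bo, Omega, B, 7), (6, 18, Mo, Alpha, C, 11), (6, 18, Mo, Alpha, F, 26), (6, 36, Mo, Alpha, B, 18), (6, 36, Mo, Alpha, B, 7), (6, 7, Mo, Alpha, C, 28)}
Filtering on room = 6 leaves {(6, 18, Mo, Alpha, C, 11), (6, 18, Mo, Alpha, F, 26), (6, 36, Mo, Alpha, B, 18), (6, 36, Mo, Alpha, B, 7), (6, 7, Mo, Alpha, C, 28)}.
π_{room, title, tid} gives {(6, Alpha, 18), (6, Alpha, 36), (6, Alpha, 7)} (2 duplicate(s) eliminated).

{(6, Alpha, 18), (6, Alpha, 36), (6, Alpha, 7)}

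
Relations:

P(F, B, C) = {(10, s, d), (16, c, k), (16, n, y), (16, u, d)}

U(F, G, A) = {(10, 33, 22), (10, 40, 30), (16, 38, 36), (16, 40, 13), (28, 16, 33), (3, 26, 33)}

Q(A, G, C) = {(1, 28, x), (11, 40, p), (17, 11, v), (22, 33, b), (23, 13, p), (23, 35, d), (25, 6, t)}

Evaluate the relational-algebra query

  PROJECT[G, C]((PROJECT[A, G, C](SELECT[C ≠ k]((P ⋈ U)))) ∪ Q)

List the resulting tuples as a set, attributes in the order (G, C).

{(11, v), (13, p), (28, x), (33, b), (33, d), (35, d), (38, d), (38, y), (40, d), (40, p), (40, y), (6, t)}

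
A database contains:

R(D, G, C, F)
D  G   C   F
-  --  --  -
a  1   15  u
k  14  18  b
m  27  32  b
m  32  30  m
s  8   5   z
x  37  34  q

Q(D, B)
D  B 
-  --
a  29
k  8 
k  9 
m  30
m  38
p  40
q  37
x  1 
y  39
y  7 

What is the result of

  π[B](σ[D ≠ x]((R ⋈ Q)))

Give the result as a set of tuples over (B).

Joining R and Q on D yields {(a, 1, 15, u, 29), (k, 14, 18, b, 8), (k, 14, 18, b, 9), (m, 27, 32, b, 30), (m, 27, 32, b, 38), (m, 32, 30, m, 30), (m, 32, 30, m, 38), (x, 37, 34, q, 1)}.
Selection D ≠ x: {(a, 1, 15, u, 29), (k, 14, 18, b, 8), (k, 14, 18, b, 9), (m, 27, 32, b, 30), (m, 27, 32, b, 38), (m, 32, 30, m, 30), (m, 32, 30, m, 38)}
π_{B} gives {29, 30, 38, 8, 9} (2 duplicate(s) eliminated).

{29, 30, 38, 8, 9}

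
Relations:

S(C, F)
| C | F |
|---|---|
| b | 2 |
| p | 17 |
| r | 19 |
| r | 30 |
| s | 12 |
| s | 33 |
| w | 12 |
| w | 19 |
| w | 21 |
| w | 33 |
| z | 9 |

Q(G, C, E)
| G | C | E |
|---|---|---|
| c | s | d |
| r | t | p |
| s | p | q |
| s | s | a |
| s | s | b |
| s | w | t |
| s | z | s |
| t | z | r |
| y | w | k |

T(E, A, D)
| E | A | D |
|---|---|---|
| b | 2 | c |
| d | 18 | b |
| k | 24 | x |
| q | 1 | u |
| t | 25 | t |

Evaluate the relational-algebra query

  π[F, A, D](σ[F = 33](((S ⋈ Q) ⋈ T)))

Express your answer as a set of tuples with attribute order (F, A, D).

Natural join on C: {(p, 17, s, q), (s, 12, c, d), (s, 12, s, a), (s, 12, s, b), (s, 33, c, d), (s, 33, s, a), (s, 33, s, b), (w, 12, s, t), (w, 12, y, k), (w, 19, s, t), (w, 19, y, k), (w, 21, s, t), (w, 21, y, k), (w, 33, s, t), (w, 33, y, k), (z, 9, s, s), (z, 9, t, r)}
Natural join on E: {(p, 17, s, q, 1, u), (s, 12, c, d, 18, b), (s, 12, s, b, 2, c), (s, 33, c, d, 18, b), (s, 33, s, b, 2, c), (w, 12, s, t, 25, t), (w, 12, y, k, 24, x), (w, 19, s, t, 25, t), (w, 19, y, k, 24, x), (w, 21, s, t, 25, t), (w, 21, y, k, 24, x), (w, 33, s, t, 25, t), (w, 33, y, k, 24, x)}
σ[F = 33]: keep tuples satisfying F = 33 → {(s, 33, c, d, 18, b), (s, 33, s, b, 2, c), (w, 33, s, t, 25, t), (w, 33, y, k, 24, x)}
Projecting to F, A, D: {(33, 18, b), (33, 2, c), (33, 24, x), (33, 25, t)}

{(33, 18, b), (33, 2, c), (33, 24, x), (33, 25, t)}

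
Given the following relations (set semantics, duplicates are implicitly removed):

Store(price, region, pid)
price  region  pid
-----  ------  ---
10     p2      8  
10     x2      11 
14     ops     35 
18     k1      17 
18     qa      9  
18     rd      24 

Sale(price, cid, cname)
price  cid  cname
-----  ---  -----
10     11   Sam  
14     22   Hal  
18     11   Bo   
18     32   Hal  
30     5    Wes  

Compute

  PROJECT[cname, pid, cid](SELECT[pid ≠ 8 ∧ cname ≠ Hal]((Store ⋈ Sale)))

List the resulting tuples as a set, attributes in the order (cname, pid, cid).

{(Bo, 17, 11), (Bo, 24, 11), (Bo, 9, 11), (Sam, 11, 11)}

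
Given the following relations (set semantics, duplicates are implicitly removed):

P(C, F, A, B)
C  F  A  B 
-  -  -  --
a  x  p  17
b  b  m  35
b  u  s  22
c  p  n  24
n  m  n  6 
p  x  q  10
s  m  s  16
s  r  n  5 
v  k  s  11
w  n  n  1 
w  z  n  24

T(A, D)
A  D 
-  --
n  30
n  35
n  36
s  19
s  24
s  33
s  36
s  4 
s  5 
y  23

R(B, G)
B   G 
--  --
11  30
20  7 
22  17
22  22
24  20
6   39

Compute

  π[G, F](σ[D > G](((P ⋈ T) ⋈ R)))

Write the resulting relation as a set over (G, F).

{(17, u), (20, p), (20, z), (22, u), (30, k)}

P ⋈ T (natural join on A): {(b, u, s, 22, 19), (b, u, s, 22, 24), (b, u, s, 22, 33), (b, u, s, 22, 36), (b, u, s, 22, 4), (b, u, s, 22, 5), (c, p, n, 24, 30), (c, p, n, 24, 35), (c, p, n, 24, 36), (n, m, n, 6, 30), (n, m, n, 6, 35), (n, m, n, 6, 36), (s, m, s, 16, 19), (s, m, s, 16, 24), (s, m, s, 16, 33), (s, m, s, 16, 36), (s, m, s, 16, 4), (s, m, s, 16, 5), (s, r, n, 5, 30), (s, r, n, 5, 35), (s, r, n, 5, 36), (v, k, s, 11, 19), (v, k, s, 11, 24), (v, k, s, 11, 33), (v, k, s, 11, 36), (v, k, s, 11, 4), (v, k, s, 11, 5), (w, n, n, 1, 30), (w, n, n, 1, 35), (w, n, n, 1, 36), (w, z, n, 24, 30), (w, z, n, 24, 35), (w, z, n, 24, 36)}
(P ⋈ T) ⋈ R (natural join on B): {(b, u, s, 22, 19, 17), (b, u, s, 22, 19, 22), (b, u, s, 22, 24, 17), (b, u, s, 22, 24, 22), (b, u, s, 22, 33, 17), (b, u, s, 22, 33, 22), (b, u, s, 22, 36, 17), (b, u, s, 22, 36, 22), (b, u, s, 22, 4, 17), (b, u, s, 22, 4, 22), (b, u, s, 22, 5, 17), (b, u, s, 22, 5, 22), (c, p, n, 24, 30, 20), (c, p, n, 24, 35, 20), (c, p, n, 24, 36, 20), (n, m, n, 6, 30, 39), (n, m, n, 6, 35, 39), (n, m, n, 6, 36, 39), (v, k, s, 11, 19, 30), (v, k, s, 11, 24, 30), (v, k, s, 11, 33, 30), (v, k, s, 11, 36, 30), (v, k, s, 11, 4, 30), (v, k, s, 11, 5, 30), (w, z, n, 24, 30, 20), (w, z, n, 24, 35, 20), (w, z, n, 24, 36, 20)}
Filtering on D > G leaves {(b, u, s, 22, 19, 17), (b, u, s, 22, 24, 17), (b, u, s, 22, 24, 22), (b, u, s, 22, 33, 17), (b, u, s, 22, 33, 22), (b, u, s, 22, 36, 17), (b, u, s, 22, 36, 22), (c, p, n, 24, 30, 20), (c, p, n, 24, 35, 20), (c, p, n, 24, 36, 20), (v, k, s, 11, 33, 30), (v, k, s, 11, 36, 30), (w, z, n, 24, 30, 20), (w, z, n, 24, 35, 20), (w, z, n, 24, 36, 20)}.
Projecting to G, F (10 duplicate(s) eliminated): {(17, u), (20, p), (20, z), (22, u), (30, k)}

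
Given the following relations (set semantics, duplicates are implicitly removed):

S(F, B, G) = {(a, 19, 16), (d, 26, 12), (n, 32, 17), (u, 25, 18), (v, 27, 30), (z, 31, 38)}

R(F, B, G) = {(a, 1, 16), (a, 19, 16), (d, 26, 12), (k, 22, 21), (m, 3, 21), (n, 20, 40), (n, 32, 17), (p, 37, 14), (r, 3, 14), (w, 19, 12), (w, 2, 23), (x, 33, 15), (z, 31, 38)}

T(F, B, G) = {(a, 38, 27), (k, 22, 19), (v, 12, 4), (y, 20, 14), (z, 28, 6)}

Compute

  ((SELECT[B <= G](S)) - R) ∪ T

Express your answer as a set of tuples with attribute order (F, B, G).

Filtering on B <= G leaves {(v, 27, 30), (z, 31, 38)}.
Difference: {(v, 27, 30), (z, 31, 38)} with {(a, 1, 16), (a, 19, 16), (d, 26, 12), (k, 22, 21), (m, 3, 21), (n, 20, 40), (n, 32, 17), (p, 37, 14), (r, 3, 14), (w, 19, 12), (w, 2, 23), (x, 33, 15), (z, 31, 38)} → {(v, 27, 30)}
Union: {(v, 27, 30)} with {(a, 38, 27), (k, 22, 19), (v, 12, 4), (y, 20, 14), (z, 28, 6)} → {(a, 38, 27), (k, 22, 19), (v, 12, 4), (v, 27, 30), (y, 20, 14), (z, 28, 6)}

{(a, 38, 27), (k, 22, 19), (v, 12, 4), (v, 27, 30), (y, 20, 14), (z, 28, 6)}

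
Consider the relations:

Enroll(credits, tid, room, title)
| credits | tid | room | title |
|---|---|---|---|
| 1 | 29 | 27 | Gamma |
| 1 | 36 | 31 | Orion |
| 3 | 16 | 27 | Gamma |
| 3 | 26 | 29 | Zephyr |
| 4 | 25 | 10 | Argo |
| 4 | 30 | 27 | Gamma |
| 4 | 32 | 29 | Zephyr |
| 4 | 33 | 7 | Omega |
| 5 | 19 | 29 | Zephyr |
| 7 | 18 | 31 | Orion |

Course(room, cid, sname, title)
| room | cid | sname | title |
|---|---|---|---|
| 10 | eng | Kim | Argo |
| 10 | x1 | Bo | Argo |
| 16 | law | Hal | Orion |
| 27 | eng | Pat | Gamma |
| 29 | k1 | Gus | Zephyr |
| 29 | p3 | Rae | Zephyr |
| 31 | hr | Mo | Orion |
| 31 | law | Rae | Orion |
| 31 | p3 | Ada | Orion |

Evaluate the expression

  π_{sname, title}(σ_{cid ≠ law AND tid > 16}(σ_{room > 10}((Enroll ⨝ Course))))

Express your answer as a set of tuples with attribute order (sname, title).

Natural join on room, title: {(1, 29, 27, Gamma, eng, Pat), (1, 36, 31, Orion, hr, Mo), (1, 36, 31, Orion, law, Rae), (1, 36, 31, Orion, p3, Ada), (3, 16, 27, Gamma, eng, Pat), (3, 26, 29, Zephyr, k1, Gus), (3, 26, 29, Zephyr, p3, Rae), (4, 25, 10, Argo, eng, Kim), (4, 25, 10, Argo, x1, Bo), (4, 30, 27, Gamma, eng, Pat), (4, 32, 29, Zephyr, k1, Gus), (4, 32, 29, Zephyr, p3, Rae), (5, 19, 29, Zephyr, k1, Gus), (5, 19, 29, Zephyr, p3, Rae), (7, 18, 31, Orion, hr, Mo), (7, 18, 31, Orion, law, Rae), (7, 18, 31, Orion, p3, Ada)}
Apply σ_{room > 10}; surviving tuples: {(1, 29, 27, Gamma, eng, Pat), (1, 36, 31, Orion, hr, Mo), (1, 36, 31, Orion, law, Rae), (1, 36, 31, Orion, p3, Ada), (3, 16, 27, Gamma, eng, Pat), (3, 26, 29, Zephyr, k1, Gus), (3, 26, 29, Zephyr, p3, Rae), (4, 30, 27, Gamma, eng, Pat), (4, 32, 29, Zephyr, k1, Gus), (4, 32, 29, Zephyr, p3, Rae), (5, 19, 29, Zephyr, k1, Gus), (5, 19, 29, Zephyr, p3, Rae), (7, 18, 31, Orion, hr, Mo), (7, 18, 31, Orion, law, Rae), (7, 18, 31, Orion, p3, Ada)}
Apply σ_{cid ≠ law AND tid > 16}; surviving tuples: {(1, 29, 27, Gamma, eng, Pat), (1, 36, 31, Orion, hr, Mo), (1, 36, 31, Orion, p3, Ada), (3, 26, 29, Zephyr, k1, Gus), (3, 26, 29, Zephyr, p3, Rae), (4, 30, 27, Gamma, eng, Pat), (4, 32, 29, Zephyr, k1, Gus), (4, 32, 29, Zephyr, p3, Rae), (5, 19, 29, Zephyr, k1, Gus), (5, 19, 29, Zephyr, p3, Rae), (7, 18, 31, Orion, hr, Mo), (7, 18, 31, Orion, p3, Ada)}
Projecting to sname, title (7 duplicate(s) eliminated): {(Ada, Orion), (Gus, Zephyr), (Mo, Orion), (Pat, Gamma), (Rae, Zephyr)}

{(Ada, Orion), (Gus, Zephyr), (Mo, Orion), (Pat, Gamma), (Rae, Zephyr)}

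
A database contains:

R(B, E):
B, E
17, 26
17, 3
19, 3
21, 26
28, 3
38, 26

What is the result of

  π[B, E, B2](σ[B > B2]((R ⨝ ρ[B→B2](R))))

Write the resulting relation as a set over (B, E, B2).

ρ[B→B2]: schema becomes (B2, E); tuples unchanged.
Joining R and ρ[B→B2](R) on E yields {(17, 26, 17), (17, 26, 21), (17, 26, 38), (17, 3, 17), (17, 3, 19), (17, 3, 28), (19, 3, 17), (19, 3, 19), (19, 3, 28), (21, 26, 17), (21, 26, 21), (21, 26, 38), (28, 3, 17), (28, 3, 19), (28, 3, 28), (38, 26, 17), (38, 26, 21), (38, 26, 38)}.
σ[B > B2]: keep tuples satisfying B > B2 → {(19, 3, 17), (21, 26, 17), (28, 3, 17), (28, 3, 19), (38, 26, 17), (38, 26, 21)}
π[B, E, B2]: project onto (B, E, B2) → {(19, 3, 17), (21, 26, 17), (28, 3, 17), (28, 3, 19), (38, 26, 17), (38, 26, 21)}

{(19, 3, 17), (21, 26, 17), (28, 3, 17), (28, 3, 19), (38, 26, 17), (38, 26, 21)}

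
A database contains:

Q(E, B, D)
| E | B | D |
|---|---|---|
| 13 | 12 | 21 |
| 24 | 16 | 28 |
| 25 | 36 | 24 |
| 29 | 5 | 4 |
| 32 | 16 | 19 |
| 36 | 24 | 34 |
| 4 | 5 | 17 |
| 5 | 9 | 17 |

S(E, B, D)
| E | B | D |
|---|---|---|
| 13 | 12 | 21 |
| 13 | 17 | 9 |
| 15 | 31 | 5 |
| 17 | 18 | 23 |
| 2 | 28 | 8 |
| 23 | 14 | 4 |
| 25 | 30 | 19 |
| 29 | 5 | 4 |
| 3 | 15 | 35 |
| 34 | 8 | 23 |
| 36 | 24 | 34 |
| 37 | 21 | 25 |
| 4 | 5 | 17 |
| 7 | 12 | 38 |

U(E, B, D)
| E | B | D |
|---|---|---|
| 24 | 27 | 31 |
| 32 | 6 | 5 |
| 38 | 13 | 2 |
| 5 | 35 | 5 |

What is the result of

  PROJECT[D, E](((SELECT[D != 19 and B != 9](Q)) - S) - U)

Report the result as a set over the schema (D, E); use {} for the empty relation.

{(24, 25), (28, 24)}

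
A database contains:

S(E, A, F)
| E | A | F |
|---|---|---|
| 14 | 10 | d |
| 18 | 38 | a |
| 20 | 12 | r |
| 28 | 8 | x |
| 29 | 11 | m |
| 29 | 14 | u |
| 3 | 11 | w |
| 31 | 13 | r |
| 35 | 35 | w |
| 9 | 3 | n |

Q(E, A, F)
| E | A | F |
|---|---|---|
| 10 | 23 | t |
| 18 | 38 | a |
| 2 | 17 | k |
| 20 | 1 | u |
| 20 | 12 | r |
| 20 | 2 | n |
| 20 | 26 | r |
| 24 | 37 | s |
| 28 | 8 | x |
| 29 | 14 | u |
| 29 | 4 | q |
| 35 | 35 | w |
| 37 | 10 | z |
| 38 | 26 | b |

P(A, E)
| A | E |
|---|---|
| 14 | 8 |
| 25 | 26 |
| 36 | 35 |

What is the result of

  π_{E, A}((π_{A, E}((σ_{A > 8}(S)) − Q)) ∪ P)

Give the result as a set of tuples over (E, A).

Apply σ_{A > 8}; surviving tuples: {(14, 10, d), (18, 38, a), (20, 12, r), (29, 11, m), (29, 14, u), (3, 11, w), (31, 13, r), (35, 35, w)}
Difference: {(14, 10, d), (18, 38, a), (20, 12, r), (29, 11, m), (29, 14, u), (3, 11, w), (31, 13, r), (35, 35, w)} with {(10, 23, t), (18, 38, a), (2, 17, k), (20, 1, u), (20, 12, r), (20, 2, n), (20, 26, r), (24, 37, s), (28, 8, x), (29, 14, u), (29, 4, q), (35, 35, w), (37, 10, z), (38, 26, b)} → {(14, 10, d), (29, 11, m), (3, 11, w), (31, 13, r)}
π[A, E]: project onto (A, E) → {(10, 14), (11, 29), (11, 3), (13, 31)}
Union: {(10, 14), (11, 29), (11, 3), (13, 31)} with {(14, 8), (25, 26), (36, 35)} → {(10, 14), (11, 29), (11, 3), (13, 31), (14, 8), (25, 26), (36, 35)}
π[E, A]: project onto (E, A) → {(14, 10), (26, 25), (29, 11), (3, 11), (31, 13), (35, 36), (8, 14)}

{(14, 10), (26, 25), (29, 11), (3, 11), (31, 13), (35, 36), (8, 14)}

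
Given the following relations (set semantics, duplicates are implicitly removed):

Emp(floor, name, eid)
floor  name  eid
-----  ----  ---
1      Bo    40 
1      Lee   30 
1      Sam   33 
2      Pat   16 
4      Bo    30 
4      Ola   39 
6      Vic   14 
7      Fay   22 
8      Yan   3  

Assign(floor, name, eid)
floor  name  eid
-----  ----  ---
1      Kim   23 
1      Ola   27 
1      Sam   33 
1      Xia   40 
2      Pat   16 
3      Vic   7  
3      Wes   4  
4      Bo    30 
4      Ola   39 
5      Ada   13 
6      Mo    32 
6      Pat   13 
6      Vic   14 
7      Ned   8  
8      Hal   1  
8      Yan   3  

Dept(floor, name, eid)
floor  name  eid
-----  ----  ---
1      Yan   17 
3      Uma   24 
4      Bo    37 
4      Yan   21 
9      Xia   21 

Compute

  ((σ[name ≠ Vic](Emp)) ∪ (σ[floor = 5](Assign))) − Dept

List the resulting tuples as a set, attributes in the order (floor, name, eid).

{(1, Bo, 40), (1, Lee, 30), (1, Sam, 33), (2, Pat, 16), (4, Bo, 30), (4, Ola, 39), (5, Ada, 13), (7, Fay, 22), (8, Yan, 3)}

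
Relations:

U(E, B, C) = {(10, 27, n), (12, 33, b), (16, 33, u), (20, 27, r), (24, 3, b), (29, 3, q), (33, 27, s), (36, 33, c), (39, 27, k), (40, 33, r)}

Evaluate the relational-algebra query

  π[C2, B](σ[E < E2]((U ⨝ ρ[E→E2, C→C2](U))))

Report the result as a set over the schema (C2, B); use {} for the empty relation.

{(c, 33), (k, 27), (q, 3), (r, 27), (r, 33), (s, 27), (u, 33)}

ρ[E→E2, C→C2]: schema becomes (E2, B, C2); tuples unchanged.
Joining U and ρ[E→E2, C→C2](U) on B yields {(10, 27, n, 10, n), (10, 27, n, 20, r), (10, 27, n, 33, s), (10, 27, n, 39, k), (12, 33, b, 12, b), (12, 33, b, 16, u), (12, 33, b, 36, c), (12, 33, b, 40, r), (16, 33, u, 12, b), (16, 33, u, 16, u), (16, 33, u, 36, c), (16, 33, u, 40, r), (20, 27, r, 10, n), (20, 27, r, 20, r), (20, 27, r, 33, s), (20, 27, r, 39, k), (24, 3, b, 24, b), (24, 3, b, 29, q), (29, 3, q, 24, b), (29, 3, q, 29, q), (33, 27, s, 10, n), (33, 27, s, 20, r), (33, 27, s, 33, s), (33, 27, s, 39, k), (36, 33, c, 12, b), (36, 33, c, 16, u), (36, 33, c, 36, c), (36, 33, c, 40, r), (39, 27, k, 10, n), (39, 27, k, 20, r), (39, 27, k, 33, s), (39, 27, k, 39, k), (40, 33, r, 12, b), (40, 33, r, 16, u), (40, 33, r, 36, c), (40, 33, r, 40, r)}.
σ[E < E2]: keep tuples satisfying E < E2 → {(10, 27, n, 20, r), (10, 27, n, 33, s), (10, 27, n, 39, k), (12, 33, b, 16, u), (12, 33, b, 36, c), (12, 33, b, 40, r), (16, 33, u, 36, c), (16, 33, u, 40, r), (20, 27, r, 33, s), (20, 27, r, 39, k), (24, 3, b, 29, q), (33, 27, s, 39, k), (36, 33, c, 40, r)}
Keep only column(s) C2, B (6 duplicate(s) eliminated): {(c, 33), (k, 27), (q, 3), (r, 27), (r, 33), (s, 27), (u, 33)}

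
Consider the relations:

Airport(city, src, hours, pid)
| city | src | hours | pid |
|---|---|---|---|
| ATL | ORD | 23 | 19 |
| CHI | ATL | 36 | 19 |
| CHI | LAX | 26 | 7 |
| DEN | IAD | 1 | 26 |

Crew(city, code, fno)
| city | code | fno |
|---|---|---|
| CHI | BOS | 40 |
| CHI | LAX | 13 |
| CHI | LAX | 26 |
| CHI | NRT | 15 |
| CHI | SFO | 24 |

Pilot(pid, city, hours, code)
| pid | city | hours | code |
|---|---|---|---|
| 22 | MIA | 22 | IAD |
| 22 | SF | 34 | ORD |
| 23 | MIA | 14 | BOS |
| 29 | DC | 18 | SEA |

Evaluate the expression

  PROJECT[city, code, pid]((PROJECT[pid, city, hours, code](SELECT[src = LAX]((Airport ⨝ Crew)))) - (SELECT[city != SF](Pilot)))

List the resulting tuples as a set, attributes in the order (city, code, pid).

{(CHI, BOS, 7), (CHI, LAX, 7), (CHI, NRT, 7), (CHI, SFO, 7)}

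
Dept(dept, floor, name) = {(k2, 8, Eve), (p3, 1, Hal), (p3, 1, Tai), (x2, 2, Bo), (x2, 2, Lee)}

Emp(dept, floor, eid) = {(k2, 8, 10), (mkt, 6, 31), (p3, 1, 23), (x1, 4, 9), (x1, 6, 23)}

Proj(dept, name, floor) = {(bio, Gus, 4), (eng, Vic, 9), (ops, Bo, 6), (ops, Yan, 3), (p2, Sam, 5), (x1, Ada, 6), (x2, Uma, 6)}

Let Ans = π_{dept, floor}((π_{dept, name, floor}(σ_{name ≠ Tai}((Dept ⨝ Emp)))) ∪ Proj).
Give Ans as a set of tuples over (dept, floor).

{(bio, 4), (eng, 9), (k2, 8), (ops, 3), (ops, 6), (p2, 5), (p3, 1), (x1, 6), (x2, 6)}

Natural join on dept, floor: {(k2, 8, Eve, 10), (p3, 1, Hal, 23), (p3, 1, Tai, 23)}
σ[name ≠ Tai]: keep tuples satisfying name ≠ Tai → {(k2, 8, Eve, 10), (p3, 1, Hal, 23)}
Projecting to dept, name, floor: {(k2, Eve, 8), (p3, Hal, 1)}
Taking the union: {(bio, Gus, 4), (eng, Vic, 9), (k2, Eve, 8), (ops, Bo, 6), (ops, Yan, 3), (p2, Sam, 5), (p3, Hal, 1), (x1, Ada, 6), (x2, Uma, 6)}
Projecting to dept, floor: {(bio, 4), (eng, 9), (k2, 8), (ops, 3), (ops, 6), (p2, 5), (p3, 1), (x1, 6), (x2, 6)}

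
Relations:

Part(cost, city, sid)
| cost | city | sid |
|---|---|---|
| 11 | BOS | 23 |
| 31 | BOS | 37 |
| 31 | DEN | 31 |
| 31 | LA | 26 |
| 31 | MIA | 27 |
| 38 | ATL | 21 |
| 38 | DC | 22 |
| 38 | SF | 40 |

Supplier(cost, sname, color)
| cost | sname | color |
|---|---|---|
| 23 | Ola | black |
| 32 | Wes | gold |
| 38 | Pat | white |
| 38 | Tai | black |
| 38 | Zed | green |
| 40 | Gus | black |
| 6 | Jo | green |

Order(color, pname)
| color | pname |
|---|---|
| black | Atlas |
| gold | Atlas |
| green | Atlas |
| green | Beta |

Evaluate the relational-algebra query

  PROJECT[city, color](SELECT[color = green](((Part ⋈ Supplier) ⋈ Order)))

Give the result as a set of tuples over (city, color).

Joining Part and Supplier on cost yields {(38, ATL, 21, Pat, white), (38, ATL, 21, Tai, black), (38, ATL, 21, Zed, green), (38, DC, 22, Pat, white), (38, DC, 22, Tai, black), (38, DC, 22, Zed, green), (38, SF, 40, Pat, white), (38, SF, 40, Tai, black), (38, SF, 40, Zed, green)}.
Joining (Part ⋈ Supplier) and Order on color yields {(38, ATL, 21, Tai, black, Atlas), (38, ATL, 21, Zed, green, Atlas), (38, ATL, 21, Zed, green, Beta), (38, DC, 22, Tai, black, Atlas), (38, DC, 22, Zed, green, Atlas), (38, DC, 22, Zed, green, Beta), (38, SF, 40, Tai, black, Atlas), (38, SF, 40, Zed, green, Atlas), (38, SF, 40, Zed, green, Beta)}.
σ[color = green]: keep tuples satisfying color = green → {(38, ATL, 21, Zed, green, Atlas), (38, ATL, 21, Zed, green, Beta), (38, DC, 22, Zed, green, Atlas), (38, DC, 22, Zed, green, Beta), (38, SF, 40, Zed, green, Atlas), (38, SF, 40, Zed, green, Beta)}
Projecting to city, color (3 duplicate(s) eliminated): {(ATL, green), (DC, green), (SF, green)}

{(ATL, green), (DC, green), (SF, green)}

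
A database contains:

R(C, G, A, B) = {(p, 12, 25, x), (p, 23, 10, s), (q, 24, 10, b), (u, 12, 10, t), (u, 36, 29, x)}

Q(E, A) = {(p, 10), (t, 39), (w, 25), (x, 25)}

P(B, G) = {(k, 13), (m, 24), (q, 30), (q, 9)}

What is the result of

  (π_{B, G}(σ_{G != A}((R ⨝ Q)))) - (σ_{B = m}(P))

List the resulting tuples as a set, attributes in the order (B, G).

Joining R and Q on A yields {(p, 12, 25, x, w), (p, 12, 25, x, x), (p, 23, 10, s, p), (q, 24, 10, b, p), (u, 12, 10, t, p)}.
Apply σ_{G != A}; surviving tuples: {(p, 12, 25, x, w), (p, 12, 25, x, x), (p, 23, 10, s, p), (q, 24, 10, b, p), (u, 12, 10, t, p)}
Keep only column(s) B, G (1 duplicate(s) eliminated): {(b, 24), (s, 23), (t, 12), (x, 12)}
Apply σ_{B = m}; surviving tuples: {(m, 24)}
Set difference of the two operands is {(b, 24), (s, 23), (t, 12), (x, 12)}.

{(b, 24), (s, 23), (t, 12), (x, 12)}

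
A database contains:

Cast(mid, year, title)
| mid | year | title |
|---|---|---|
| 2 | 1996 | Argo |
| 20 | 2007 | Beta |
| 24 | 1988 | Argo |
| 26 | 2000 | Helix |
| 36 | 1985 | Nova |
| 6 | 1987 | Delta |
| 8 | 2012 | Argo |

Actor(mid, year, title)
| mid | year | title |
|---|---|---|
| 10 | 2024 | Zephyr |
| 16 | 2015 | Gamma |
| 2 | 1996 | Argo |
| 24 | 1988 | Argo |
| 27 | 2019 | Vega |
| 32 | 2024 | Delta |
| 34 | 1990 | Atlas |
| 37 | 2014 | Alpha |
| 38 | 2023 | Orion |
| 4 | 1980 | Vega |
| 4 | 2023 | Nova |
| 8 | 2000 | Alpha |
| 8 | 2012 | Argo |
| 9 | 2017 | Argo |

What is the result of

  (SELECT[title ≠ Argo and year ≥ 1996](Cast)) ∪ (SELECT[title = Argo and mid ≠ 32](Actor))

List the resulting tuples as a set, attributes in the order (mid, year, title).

{(2, 1996, Argo), (20, 2007, Beta), (24, 1988, Argo), (26, 2000, Helix), (8, 2012, Argo), (9, 2017, Argo)}

Apply σ_{title ≠ Argo and year ≥ 1996}; surviving tuples: {(20, 2007, Beta), (26, 2000, Helix)}
Apply σ_{title = Argo and mid ≠ 32}; surviving tuples: {(2, 1996, Argo), (24, 1988, Argo), (8, 2012, Argo), (9, 2017, Argo)}
Taking the union: {(2, 1996, Argo), (20, 2007, Beta), (24, 1988, Argo), (26, 2000, Helix), (8, 2012, Argo), (9, 2017, Argo)}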